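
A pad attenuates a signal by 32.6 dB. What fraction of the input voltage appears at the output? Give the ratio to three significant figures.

0.0234

Voltage ratio = 10^(dB/20).
10^(-32.6/20) = 10^(-1.630) = 0.0234.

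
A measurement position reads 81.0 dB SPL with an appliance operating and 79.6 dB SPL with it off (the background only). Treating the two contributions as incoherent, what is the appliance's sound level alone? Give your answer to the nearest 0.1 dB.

75.4 dB SPL

Subtract intensities: L_src = 10·log₁₀(10^(L_total/10) − 10^(L_bg/10)).
L_src = 10·log₁₀(10^(81.0/10) − 10^(79.6/10)) = 10·log₁₀(34690000) = 75.4 dB SPL.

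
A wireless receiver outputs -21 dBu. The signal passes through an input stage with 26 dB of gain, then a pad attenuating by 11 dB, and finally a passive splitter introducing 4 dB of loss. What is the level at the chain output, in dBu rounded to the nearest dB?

-10 dBu

In dB, series stages simply add:
-21 + 26 − 11 − 4 = -10 dBu.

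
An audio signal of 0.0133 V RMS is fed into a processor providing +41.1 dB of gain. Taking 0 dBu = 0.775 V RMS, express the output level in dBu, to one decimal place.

Input level: 20·log₁₀(0.0133/0.775) = -35.31 dBu.
Output: -35.31 + 41.1 = +5.8 dBu.

+5.8 dBu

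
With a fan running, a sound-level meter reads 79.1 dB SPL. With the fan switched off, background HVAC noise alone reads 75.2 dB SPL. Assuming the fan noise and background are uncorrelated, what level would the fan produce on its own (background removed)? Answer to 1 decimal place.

Background correction is a power subtraction:
L_src = 10·log₁₀(10^(79.1/10) − 10^(75.2/10)) = 10·log₁₀(48170000) = 76.8 dB SPL.

76.8 dB SPL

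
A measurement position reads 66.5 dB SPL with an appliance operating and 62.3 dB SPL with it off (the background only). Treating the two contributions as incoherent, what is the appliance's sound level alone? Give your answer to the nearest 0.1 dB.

64.4 dB SPL

Background correction is a power subtraction:
L_src = 10·log₁₀(10^(66.5/10) − 10^(62.3/10)) = 10·log₁₀(2769000) = 64.4 dB SPL.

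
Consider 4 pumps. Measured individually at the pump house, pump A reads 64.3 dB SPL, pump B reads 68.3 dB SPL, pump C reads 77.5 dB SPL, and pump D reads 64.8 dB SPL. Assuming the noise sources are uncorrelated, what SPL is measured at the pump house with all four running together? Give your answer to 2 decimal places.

78.37 dB SPL

Incoherent sources sum as intensities:
L_total = 10·log₁₀(10^(64.3/10) + 10^(68.3/10) + 10^(77.5/10) + 10^(64.8/10)) = 10·log₁₀(68710000) = 78.37 dB SPL.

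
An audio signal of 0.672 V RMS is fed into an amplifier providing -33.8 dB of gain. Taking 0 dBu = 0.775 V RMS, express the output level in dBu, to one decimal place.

-35.0 dBu

Input level: 20·log₁₀(0.672/0.775) = -1.24 dBu.
Output: -1.24 − 33.8 = -35.0 dBu.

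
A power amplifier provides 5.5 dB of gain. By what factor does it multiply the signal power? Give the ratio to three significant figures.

3.55

Power ratio = 10^(dB/10).
10^(5.5/10) = 10^(0.5500) = 3.55.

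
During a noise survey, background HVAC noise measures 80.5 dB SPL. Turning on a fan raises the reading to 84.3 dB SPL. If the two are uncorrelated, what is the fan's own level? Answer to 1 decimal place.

Remove the background by subtracting linear intensities:
L_src = 10·log₁₀(10^(84.3/10) − 10^(80.5/10)) = 10·log₁₀(157000000) = 82.0 dB SPL.

82.0 dB SPL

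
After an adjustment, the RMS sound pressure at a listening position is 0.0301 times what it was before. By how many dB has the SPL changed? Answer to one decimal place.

-30.4 dB

SPL change from a pressure ratio uses the 20·log₁₀ form:
20·log₁₀(0.0301) = -30.4 dB.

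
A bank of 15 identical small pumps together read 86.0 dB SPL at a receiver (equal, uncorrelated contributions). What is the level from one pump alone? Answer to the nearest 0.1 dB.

15 equal incoherent sources add 10·log₁₀(15) = 11.76 dB over one source.
L_one = 86.0 − 11.76 = 74.2 dB SPL.

74.2 dB SPL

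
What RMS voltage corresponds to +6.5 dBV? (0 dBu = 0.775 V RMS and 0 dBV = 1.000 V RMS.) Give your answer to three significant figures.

V = 1.000 V × 10^(+6.5/20).
= 1.000 × 2.113 = 2.11 V.

2.11 V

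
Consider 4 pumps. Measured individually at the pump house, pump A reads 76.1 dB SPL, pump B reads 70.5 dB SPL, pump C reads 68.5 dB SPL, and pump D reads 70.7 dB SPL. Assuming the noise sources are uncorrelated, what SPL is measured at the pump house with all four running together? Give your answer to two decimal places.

78.50 dB SPL

Incoherent sources sum as intensities:
L_total = 10·log₁₀(10^(76.1/10) + 10^(70.5/10) + 10^(68.5/10) + 10^(70.7/10)) = 10·log₁₀(70790000) = 78.50 dB SPL.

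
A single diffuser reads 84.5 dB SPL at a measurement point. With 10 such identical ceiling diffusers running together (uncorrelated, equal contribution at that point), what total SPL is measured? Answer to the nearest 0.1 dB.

94.5 dB SPL

10 equal incoherent sources raise the level by 10·log₁₀(10) = 10.00 dB.
L_total = 84.5 + 10.00 = 94.5 dB SPL.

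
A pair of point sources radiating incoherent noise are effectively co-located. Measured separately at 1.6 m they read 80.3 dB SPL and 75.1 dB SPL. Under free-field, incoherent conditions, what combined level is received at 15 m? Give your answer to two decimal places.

62.01 dB SPL

Combined at 1.6 m: 10·log₁₀(10^(80.3/10)+10^(75.1/10)) = 81.446 dB SPL.
Then apply −20·log₁₀(15/1.6) = -19.439 dB → 62.01 dB SPL.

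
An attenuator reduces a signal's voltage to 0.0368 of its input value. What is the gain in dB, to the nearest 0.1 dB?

-28.7 dB

Voltage ratio → dB uses the 20·log₁₀ form:
20·log₁₀(0.0368) = -28.7 dB.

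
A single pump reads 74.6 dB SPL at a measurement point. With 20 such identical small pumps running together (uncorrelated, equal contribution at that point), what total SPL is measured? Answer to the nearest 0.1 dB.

20 equal incoherent sources raise the level by 10·log₁₀(20) = 13.01 dB.
L_total = 74.6 + 13.01 = 87.6 dB SPL.

87.6 dB SPL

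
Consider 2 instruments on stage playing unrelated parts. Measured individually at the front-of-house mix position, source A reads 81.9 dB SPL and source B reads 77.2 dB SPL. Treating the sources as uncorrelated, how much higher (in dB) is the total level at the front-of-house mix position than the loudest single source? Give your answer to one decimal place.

Add the sources as powers (linear), then convert back to dB:
L_total = 10·log₁₀(10^(81.9/10) + 10^(77.2/10)) = 83.17 dB SPL.
Excess over the loudest (81.9 dB): 83.17 − 81.9 = 1.3 dB.

1.3 dB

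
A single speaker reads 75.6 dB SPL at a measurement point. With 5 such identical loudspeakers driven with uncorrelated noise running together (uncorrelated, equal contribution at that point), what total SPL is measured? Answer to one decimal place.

5 equal incoherent sources raise the level by 10·log₁₀(5) = 6.99 dB.
L_total = 75.6 + 6.99 = 82.6 dB SPL.

82.6 dB SPL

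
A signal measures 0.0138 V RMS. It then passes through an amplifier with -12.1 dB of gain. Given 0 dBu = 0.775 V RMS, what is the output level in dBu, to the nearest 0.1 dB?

-47.1 dBu

Input level: 20·log₁₀(0.0138/0.775) = -34.99 dBu.
Output: -34.99 − 12.1 = -47.1 dBu.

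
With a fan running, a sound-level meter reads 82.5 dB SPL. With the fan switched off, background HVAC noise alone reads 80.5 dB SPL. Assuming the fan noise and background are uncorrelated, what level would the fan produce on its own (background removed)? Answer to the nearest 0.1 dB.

Background correction is a power subtraction:
L_src = 10·log₁₀(10^(82.5/10) − 10^(80.5/10)) = 10·log₁₀(65630000) = 78.2 dB SPL.

78.2 dB SPL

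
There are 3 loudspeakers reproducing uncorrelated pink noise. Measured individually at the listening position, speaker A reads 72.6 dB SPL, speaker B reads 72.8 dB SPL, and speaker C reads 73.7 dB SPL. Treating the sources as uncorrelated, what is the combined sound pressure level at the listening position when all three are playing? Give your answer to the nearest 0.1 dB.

Add the sources as powers (linear), then convert back to dB:
L_total = 10·log₁₀(10^(72.6/10) + 10^(72.8/10) + 10^(73.7/10)) = 10·log₁₀(60690000) = 77.8 dB SPL.

77.8 dB SPL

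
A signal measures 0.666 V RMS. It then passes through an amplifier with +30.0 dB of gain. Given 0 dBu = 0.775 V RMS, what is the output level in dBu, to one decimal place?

Input level: 20·log₁₀(0.666/0.775) = -1.32 dBu.
Output: -1.32 + 30.0 = +28.7 dBu.

+28.7 dBu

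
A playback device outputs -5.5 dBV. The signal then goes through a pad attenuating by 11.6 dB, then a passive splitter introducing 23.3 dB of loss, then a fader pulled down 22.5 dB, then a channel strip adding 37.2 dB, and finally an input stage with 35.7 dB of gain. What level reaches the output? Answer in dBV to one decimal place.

+10.0 dBV

Cascaded gains and losses add directly in dB.
-5.5 − 11.6 − 23.3 − 22.5 + 37.2 + 35.7 = +10.0 dBV.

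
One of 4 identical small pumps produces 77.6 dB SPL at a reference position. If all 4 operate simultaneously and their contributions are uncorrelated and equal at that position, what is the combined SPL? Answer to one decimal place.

83.6 dB SPL

4 equal incoherent sources raise the level by 10·log₁₀(4) = 6.02 dB.
L_total = 77.6 + 6.02 = 83.6 dB SPL.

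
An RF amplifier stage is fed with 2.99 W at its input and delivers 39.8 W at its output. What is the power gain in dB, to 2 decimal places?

11.24 dB

Power is a power quantity, so gain = 10·log₁₀(P_out/P_in).
10·log₁₀(39.8/2.99) = 10·log₁₀(13.31) = 11.24 dB.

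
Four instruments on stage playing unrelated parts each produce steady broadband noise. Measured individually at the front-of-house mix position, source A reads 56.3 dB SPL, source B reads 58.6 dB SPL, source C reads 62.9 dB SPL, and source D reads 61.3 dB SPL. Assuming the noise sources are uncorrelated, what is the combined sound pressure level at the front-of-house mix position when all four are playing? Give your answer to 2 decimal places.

66.48 dB SPL

Uncorrelated sources add in intensity (power), not in dB.
L_total = 10·log₁₀(10^(56.3/10) + 10^(58.6/10) + 10^(62.9/10) + 10^(61.3/10)) = 10·log₁₀(4450000) = 66.48 dB SPL.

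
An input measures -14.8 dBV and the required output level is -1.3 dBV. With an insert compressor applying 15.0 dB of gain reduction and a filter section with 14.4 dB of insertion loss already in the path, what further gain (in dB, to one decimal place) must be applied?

The required make-up gain is the shortfall in the dB sum.
G = -1.3 − (-14.8) + 15.0 + 14.4 = 42.9 dB.

42.9 dB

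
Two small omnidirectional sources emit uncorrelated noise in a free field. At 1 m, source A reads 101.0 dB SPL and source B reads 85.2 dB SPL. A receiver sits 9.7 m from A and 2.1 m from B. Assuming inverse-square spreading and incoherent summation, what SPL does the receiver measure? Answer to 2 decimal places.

At the listener: L_A = 101.0 − 20·log₁₀(9.7) = 81.265 dB; L_B = 85.2 − 20·log₁₀(2.1) = 78.756 dB.
Combined: 10·log₁₀(10^(81.265/10)+10^(78.756/10)) = 83.20 dB SPL.

83.20 dB SPL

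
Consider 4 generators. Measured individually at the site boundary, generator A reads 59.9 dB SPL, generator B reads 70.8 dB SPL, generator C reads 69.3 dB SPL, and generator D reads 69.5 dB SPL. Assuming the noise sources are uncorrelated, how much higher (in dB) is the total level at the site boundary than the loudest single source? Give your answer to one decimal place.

4.0 dB

Uncorrelated sources add in intensity (power), not in dB.
L_total = 10·log₁₀(10^(59.9/10) + 10^(70.8/10) + 10^(69.3/10) + 10^(69.5/10)) = 74.83 dB SPL.
Excess over the loudest (70.8 dB): 74.83 − 70.8 = 4.0 dB.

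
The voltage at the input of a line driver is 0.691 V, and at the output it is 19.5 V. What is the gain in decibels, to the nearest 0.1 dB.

Voltage is an amplitude quantity, so gain = 20·log₁₀(V_out/V_in).
20·log₁₀(19.5/0.691) = 20·log₁₀(28.22) = 29.0 dB.

29.0 dB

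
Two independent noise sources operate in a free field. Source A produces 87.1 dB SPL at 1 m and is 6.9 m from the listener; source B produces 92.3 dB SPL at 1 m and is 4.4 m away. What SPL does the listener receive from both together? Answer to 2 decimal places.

79.93 dB SPL

At the listener: L_A = 87.1 − 20·log₁₀(6.9) = 70.323 dB; L_B = 92.3 − 20·log₁₀(4.4) = 79.431 dB.
Combined: 10·log₁₀(10^(70.323/10)+10^(79.431/10)) = 79.93 dB SPL.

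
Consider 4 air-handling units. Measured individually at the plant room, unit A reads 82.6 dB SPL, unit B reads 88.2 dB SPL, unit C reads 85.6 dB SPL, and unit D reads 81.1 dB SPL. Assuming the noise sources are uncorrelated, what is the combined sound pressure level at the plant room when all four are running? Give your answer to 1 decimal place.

Uncorrelated sources add in intensity (power), not in dB.
L_total = 10·log₁₀(10^(82.6/10) + 10^(88.2/10) + 10^(85.6/10) + 10^(81.1/10)) = 10·log₁₀(1335000000) = 91.3 dB SPL.

91.3 dB SPL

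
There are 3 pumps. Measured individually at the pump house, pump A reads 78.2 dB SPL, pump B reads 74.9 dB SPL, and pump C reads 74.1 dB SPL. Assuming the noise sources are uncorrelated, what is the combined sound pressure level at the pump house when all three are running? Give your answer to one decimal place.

80.9 dB SPL

Uncorrelated sources add in intensity (power), not in dB.
L_total = 10·log₁₀(10^(78.2/10) + 10^(74.9/10) + 10^(74.1/10)) = 10·log₁₀(122700000) = 80.9 dB SPL.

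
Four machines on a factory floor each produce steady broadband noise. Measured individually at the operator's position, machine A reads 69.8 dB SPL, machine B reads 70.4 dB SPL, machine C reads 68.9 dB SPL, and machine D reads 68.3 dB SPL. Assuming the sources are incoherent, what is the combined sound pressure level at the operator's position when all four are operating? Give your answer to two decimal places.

Add the sources as powers (linear), then convert back to dB:
L_total = 10·log₁₀(10^(69.8/10) + 10^(70.4/10) + 10^(68.9/10) + 10^(68.3/10)) = 10·log₁₀(35040000) = 75.45 dB SPL.

75.45 dB SPL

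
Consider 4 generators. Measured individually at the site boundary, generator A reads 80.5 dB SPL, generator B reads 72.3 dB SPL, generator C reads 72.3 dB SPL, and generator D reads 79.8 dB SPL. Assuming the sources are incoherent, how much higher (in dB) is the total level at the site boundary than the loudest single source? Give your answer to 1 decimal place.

3.3 dB

Uncorrelated sources add in intensity (power), not in dB.
L_total = 10·log₁₀(10^(80.5/10) + 10^(72.3/10) + 10^(72.3/10) + 10^(79.8/10)) = 83.83 dB SPL.
Excess over the loudest (80.5 dB): 83.83 − 80.5 = 3.3 dB.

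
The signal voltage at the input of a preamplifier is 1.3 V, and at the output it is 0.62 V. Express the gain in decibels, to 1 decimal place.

For a voltage ratio, dB = 20·log₁₀(V₂/V₁).
20·log₁₀(0.62/1.3) = 20·log₁₀(0.4769) = -6.4 dB.

-6.4 dB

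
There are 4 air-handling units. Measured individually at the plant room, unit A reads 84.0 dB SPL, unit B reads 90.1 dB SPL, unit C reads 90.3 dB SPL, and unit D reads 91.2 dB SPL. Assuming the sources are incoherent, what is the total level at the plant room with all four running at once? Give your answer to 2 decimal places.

Add the sources as powers (linear), then convert back to dB:
L_total = 10·log₁₀(10^(84.0/10) + 10^(90.1/10) + 10^(90.3/10) + 10^(91.2/10)) = 10·log₁₀(3664000000) = 95.64 dB SPL.

95.64 dB SPL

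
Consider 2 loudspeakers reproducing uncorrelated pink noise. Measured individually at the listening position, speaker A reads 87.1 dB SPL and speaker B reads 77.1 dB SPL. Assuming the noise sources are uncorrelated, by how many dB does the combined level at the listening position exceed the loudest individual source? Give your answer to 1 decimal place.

0.4 dB

Uncorrelated sources add in intensity (power), not in dB.
L_total = 10·log₁₀(10^(87.1/10) + 10^(77.1/10)) = 87.51 dB SPL.
Excess over the loudest (87.1 dB): 87.51 − 87.1 = 0.4 dB.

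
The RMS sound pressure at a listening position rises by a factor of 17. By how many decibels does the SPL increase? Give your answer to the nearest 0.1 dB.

24.6 dB

Sound pressure is an amplitude quantity: ΔL = 20·log₁₀(p₂/p₁).
20·log₁₀(17) = 24.6 dB.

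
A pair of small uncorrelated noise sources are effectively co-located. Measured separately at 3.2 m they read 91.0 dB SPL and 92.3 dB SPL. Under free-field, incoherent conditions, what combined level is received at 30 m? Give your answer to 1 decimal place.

75.3 dB SPL

Combined at 3.2 m: 10·log₁₀(10^(91.0/10)+10^(92.3/10)) = 94.71 dB SPL.
Then apply −20·log₁₀(30/3.2) = -19.44 dB → 75.3 dB SPL.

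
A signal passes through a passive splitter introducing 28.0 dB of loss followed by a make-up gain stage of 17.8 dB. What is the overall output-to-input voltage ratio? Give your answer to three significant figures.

Net gain = (−28.0) + 17.8 = -10.2 dB.
Voltage ratio = 10^(-10.2/20) = 0.309.

0.309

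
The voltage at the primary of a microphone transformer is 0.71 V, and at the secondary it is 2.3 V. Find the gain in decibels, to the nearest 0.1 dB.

Voltage is an amplitude quantity, so gain = 20·log₁₀(V_out/V_in).
20·log₁₀(2.3/0.71) = 20·log₁₀(3.239) = 10.2 dB.

10.2 dB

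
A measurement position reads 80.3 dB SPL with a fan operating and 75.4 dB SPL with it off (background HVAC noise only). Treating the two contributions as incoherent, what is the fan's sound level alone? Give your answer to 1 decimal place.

78.6 dB SPL

Background correction is a power subtraction:
L_src = 10·log₁₀(10^(80.3/10) − 10^(75.4/10)) = 10·log₁₀(72480000) = 78.6 dB SPL.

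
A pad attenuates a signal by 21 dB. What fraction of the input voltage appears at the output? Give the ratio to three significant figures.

0.0891

Voltage ratio = 10^(dB/20).
10^(-21/20) = 10^(-1.050) = 0.0891.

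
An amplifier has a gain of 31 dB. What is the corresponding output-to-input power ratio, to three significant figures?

Power ratio = 10^(dB/10).
10^(31/10) = 10^(3.100) = 1260.

1260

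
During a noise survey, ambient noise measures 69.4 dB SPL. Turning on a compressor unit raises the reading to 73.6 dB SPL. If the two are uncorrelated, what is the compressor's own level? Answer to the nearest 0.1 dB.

71.5 dB SPL

Subtract intensities: L_src = 10·log₁₀(10^(L_total/10) − 10^(L_bg/10)).
L_src = 10·log₁₀(10^(73.6/10) − 10^(69.4/10)) = 10·log₁₀(14200000) = 71.5 dB SPL.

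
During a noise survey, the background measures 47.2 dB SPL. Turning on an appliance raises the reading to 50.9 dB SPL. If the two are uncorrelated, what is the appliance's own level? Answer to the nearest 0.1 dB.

48.5 dB SPL

Remove the background by subtracting linear intensities:
L_src = 10·log₁₀(10^(50.9/10) − 10^(47.2/10)) = 10·log₁₀(70550) = 48.5 dB SPL.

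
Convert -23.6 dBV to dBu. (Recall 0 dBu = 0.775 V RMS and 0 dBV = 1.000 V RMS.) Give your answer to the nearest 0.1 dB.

-21.4 dBu

The offset between the scales is 20·log₁₀(0.775/1.000) = −2.214 dB.
So dBu = -23.6 + 2.214 = -21.4 dBu.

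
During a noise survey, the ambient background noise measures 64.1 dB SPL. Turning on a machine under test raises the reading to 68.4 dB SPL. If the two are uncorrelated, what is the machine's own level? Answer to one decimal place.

66.4 dB SPL

Background correction is a power subtraction:
L_src = 10·log₁₀(10^(68.4/10) − 10^(64.1/10)) = 10·log₁₀(4348000) = 66.4 dB SPL.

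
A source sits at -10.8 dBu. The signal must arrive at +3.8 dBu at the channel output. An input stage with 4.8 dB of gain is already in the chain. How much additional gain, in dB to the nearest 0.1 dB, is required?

The required make-up gain is the shortfall in the dB sum.
G = +3.8 − (-10.8) − 4.8 = 9.8 dB.

9.8 dB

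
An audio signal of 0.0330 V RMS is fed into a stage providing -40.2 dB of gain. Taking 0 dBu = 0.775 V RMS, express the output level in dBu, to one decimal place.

Input level: 20·log₁₀(0.0330/0.775) = -27.42 dBu.
Output: -27.42 − 40.2 = -67.6 dBu.

-67.6 dBu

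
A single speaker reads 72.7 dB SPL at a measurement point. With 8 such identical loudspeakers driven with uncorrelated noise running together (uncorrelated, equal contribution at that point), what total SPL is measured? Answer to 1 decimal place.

81.7 dB SPL

8 equal incoherent sources raise the level by 10·log₁₀(8) = 9.03 dB.
L_total = 72.7 + 9.03 = 81.7 dB SPL.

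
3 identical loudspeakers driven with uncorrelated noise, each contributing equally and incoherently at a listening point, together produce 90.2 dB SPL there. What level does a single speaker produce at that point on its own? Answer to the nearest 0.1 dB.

85.4 dB SPL

3 equal incoherent sources add 10·log₁₀(3) = 4.77 dB over one source.
L_one = 90.2 − 4.77 = 85.4 dB SPL.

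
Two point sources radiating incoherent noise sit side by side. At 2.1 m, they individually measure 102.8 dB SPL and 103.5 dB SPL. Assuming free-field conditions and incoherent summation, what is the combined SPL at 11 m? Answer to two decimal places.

Combined at 2.1 m: 10·log₁₀(10^(102.8/10)+10^(103.5/10)) = 106.174 dB SPL.
Then apply −20·log₁₀(11/2.1) = -14.383 dB → 91.79 dB SPL.

91.79 dB SPL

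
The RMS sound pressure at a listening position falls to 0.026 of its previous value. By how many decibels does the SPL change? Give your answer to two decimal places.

-31.70 dB

SPL change from a pressure ratio uses the 20·log₁₀ form:
20·log₁₀(0.026) = -31.70 dB.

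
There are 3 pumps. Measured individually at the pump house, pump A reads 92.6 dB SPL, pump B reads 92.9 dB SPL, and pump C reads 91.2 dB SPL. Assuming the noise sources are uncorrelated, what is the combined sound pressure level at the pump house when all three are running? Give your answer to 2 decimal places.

Incoherent sources sum as intensities:
L_total = 10·log₁₀(10^(92.6/10) + 10^(92.9/10) + 10^(91.2/10)) = 10·log₁₀(5088000000) = 97.07 dB SPL.

97.07 dB SPL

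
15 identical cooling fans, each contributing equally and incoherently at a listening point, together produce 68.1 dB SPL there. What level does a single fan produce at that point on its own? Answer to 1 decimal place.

15 equal incoherent sources add 10·log₁₀(15) = 11.76 dB over one source.
L_one = 68.1 − 11.76 = 56.3 dB SPL.

56.3 dB SPL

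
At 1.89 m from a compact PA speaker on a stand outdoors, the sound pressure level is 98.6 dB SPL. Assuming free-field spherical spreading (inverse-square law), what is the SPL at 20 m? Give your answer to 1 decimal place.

78.1 dB SPL

Free-field point source: level drops by 20·log₁₀ of the distance ratio.
ΔL = −20·log₁₀(20/1.89) = -20.49 dB, so L₂ = 98.6 + (-20.49) = 78.1 dB SPL.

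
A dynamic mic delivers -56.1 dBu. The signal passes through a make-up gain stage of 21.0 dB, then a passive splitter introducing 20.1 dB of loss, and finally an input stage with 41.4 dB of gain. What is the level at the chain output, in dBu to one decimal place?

-13.8 dBu

In dB, series stages simply add:
-56.1 + 21.0 − 20.1 + 41.4 = -13.8 dBu.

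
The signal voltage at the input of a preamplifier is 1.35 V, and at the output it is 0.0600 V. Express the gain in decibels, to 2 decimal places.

Voltage ratio → dB uses the 20·log₁₀ form:
20·log₁₀(0.0600/1.35) = 20·log₁₀(0.04444) = -27.04 dB.

-27.04 dB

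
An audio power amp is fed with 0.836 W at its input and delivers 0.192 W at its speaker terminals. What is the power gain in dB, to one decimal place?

-6.4 dB

For a power ratio, dB = 10·log₁₀(P₂/P₁).
10·log₁₀(0.192/0.836) = 10·log₁₀(0.2297) = -6.4 dB.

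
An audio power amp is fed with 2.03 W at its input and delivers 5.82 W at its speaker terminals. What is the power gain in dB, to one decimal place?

4.6 dB

Power ratio → dB uses the 10·log₁₀ form:
10·log₁₀(5.82/2.03) = 10·log₁₀(2.867) = 4.6 dB.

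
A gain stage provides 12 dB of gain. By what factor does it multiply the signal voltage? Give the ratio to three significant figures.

3.98

Voltage ratio = 10^(dB/20).
10^(12/20) = 10^(0.6000) = 3.98.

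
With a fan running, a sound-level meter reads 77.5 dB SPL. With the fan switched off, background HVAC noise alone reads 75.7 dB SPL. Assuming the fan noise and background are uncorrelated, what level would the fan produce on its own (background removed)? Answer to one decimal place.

Remove the background by subtracting linear intensities:
L_src = 10·log₁₀(10^(77.5/10) − 10^(75.7/10)) = 10·log₁₀(19080000) = 72.8 dB SPL.

72.8 dB SPL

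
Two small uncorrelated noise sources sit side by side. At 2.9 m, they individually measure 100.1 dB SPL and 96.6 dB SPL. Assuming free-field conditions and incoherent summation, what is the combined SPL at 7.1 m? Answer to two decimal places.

Combined at 2.9 m: 10·log₁₀(10^(100.1/10)+10^(96.6/10)) = 101.704 dB SPL.
Then apply −20·log₁₀(7.1/2.9) = -7.777 dB → 93.93 dB SPL.

93.93 dB SPL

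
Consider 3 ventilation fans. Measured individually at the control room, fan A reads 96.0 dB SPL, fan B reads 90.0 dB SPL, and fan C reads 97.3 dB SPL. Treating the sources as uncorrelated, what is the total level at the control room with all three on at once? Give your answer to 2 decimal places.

Incoherent sources sum as intensities:
L_total = 10·log₁₀(10^(96.0/10) + 10^(90.0/10) + 10^(97.3/10)) = 10·log₁₀(10351000000) = 100.15 dB SPL.

100.15 dB SPL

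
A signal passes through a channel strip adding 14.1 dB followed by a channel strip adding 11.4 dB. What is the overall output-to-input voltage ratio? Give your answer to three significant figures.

18.8

Net gain = 14.1 + 11.4 = 25.5 dB.
Voltage ratio = 10^(25.5/20) = 18.8.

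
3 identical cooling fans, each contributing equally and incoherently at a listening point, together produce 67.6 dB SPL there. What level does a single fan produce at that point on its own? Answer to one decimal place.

62.8 dB SPL

3 equal incoherent sources add 10·log₁₀(3) = 4.77 dB over one source.
L_one = 67.6 − 4.77 = 62.8 dB SPL.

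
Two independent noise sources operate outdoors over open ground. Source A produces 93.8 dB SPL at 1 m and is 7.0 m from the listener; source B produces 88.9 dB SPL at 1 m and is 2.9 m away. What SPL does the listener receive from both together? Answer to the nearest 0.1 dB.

81.5 dB SPL

At the listener: L_A = 93.8 − 20·log₁₀(7.0) = 76.90 dB; L_B = 88.9 − 20·log₁₀(2.9) = 79.65 dB.
Combined: 10·log₁₀(10^(76.90/10)+10^(79.65/10)) = 81.5 dB SPL.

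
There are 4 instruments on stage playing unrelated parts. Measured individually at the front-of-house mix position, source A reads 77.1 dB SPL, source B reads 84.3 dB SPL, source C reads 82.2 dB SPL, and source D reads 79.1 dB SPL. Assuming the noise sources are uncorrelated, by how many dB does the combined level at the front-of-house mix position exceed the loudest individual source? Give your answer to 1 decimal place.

3.2 dB

Uncorrelated sources add in intensity (power), not in dB.
L_total = 10·log₁₀(10^(77.1/10) + 10^(84.3/10) + 10^(82.2/10) + 10^(79.1/10)) = 87.54 dB SPL.
Excess over the loudest (84.3 dB): 87.54 − 84.3 = 3.2 dB.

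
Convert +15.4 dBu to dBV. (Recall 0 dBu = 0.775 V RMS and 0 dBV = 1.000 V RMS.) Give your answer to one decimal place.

The offset between the scales is 20·log₁₀(0.775/1.000) = −2.214 dB.
So dBV = +15.4 − 2.214 = +13.2 dBV.

+13.2 dBV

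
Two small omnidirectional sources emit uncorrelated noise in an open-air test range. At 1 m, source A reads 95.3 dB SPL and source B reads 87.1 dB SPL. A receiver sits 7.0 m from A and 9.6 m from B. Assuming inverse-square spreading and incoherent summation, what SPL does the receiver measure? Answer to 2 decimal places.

78.73 dB SPL

At the listener: L_A = 95.3 − 20·log₁₀(7.0) = 78.398 dB; L_B = 87.1 − 20·log₁₀(9.6) = 67.455 dB.
Combined: 10·log₁₀(10^(78.398/10)+10^(67.455/10)) = 78.73 dB SPL.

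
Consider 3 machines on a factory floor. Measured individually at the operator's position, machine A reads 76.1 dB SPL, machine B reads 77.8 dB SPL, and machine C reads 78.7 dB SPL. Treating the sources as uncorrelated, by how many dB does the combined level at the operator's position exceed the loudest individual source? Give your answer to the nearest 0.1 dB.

Uncorrelated sources add in intensity (power), not in dB.
L_total = 10·log₁₀(10^(76.1/10) + 10^(77.8/10) + 10^(78.7/10)) = 82.43 dB SPL.
Excess over the loudest (78.7 dB): 82.43 − 78.7 = 3.7 dB.

3.7 dB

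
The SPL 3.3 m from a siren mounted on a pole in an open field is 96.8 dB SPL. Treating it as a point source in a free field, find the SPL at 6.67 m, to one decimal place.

Free-field point source: level drops by 20·log₁₀ of the distance ratio.
ΔL = −20·log₁₀(6.67/3.3) = -6.11 dB, so L₂ = 96.8 + (-6.11) = 90.7 dB SPL.

90.7 dB SPL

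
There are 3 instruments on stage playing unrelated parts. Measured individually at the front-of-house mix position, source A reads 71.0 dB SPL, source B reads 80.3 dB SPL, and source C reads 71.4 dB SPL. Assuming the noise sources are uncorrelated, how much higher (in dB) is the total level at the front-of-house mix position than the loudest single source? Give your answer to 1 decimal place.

1.0 dB

Add the sources as powers (linear), then convert back to dB:
L_total = 10·log₁₀(10^(71.0/10) + 10^(80.3/10) + 10^(71.4/10)) = 81.26 dB SPL.
Excess over the loudest (80.3 dB): 81.26 − 80.3 = 1.0 dB.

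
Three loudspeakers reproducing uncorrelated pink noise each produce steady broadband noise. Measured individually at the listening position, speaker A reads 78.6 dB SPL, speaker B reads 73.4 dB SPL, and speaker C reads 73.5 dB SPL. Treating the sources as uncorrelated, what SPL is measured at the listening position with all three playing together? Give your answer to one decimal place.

Add the sources as powers (linear), then convert back to dB:
L_total = 10·log₁₀(10^(78.6/10) + 10^(73.4/10) + 10^(73.5/10)) = 10·log₁₀(116700000) = 80.7 dB SPL.

80.7 dB SPL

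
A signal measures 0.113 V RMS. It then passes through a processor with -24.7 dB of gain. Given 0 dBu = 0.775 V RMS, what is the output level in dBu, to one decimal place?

Input level: 20·log₁₀(0.113/0.775) = -16.72 dBu.
Output: -16.72 − 24.7 = -41.4 dBu.

-41.4 dBu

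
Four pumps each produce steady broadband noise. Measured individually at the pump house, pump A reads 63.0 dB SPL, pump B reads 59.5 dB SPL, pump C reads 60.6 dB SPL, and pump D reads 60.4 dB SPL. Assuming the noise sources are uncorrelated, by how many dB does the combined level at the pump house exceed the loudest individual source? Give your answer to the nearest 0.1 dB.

Uncorrelated sources add in intensity (power), not in dB.
L_total = 10·log₁₀(10^(63.0/10) + 10^(59.5/10) + 10^(60.6/10) + 10^(60.4/10)) = 67.10 dB SPL.
Excess over the loudest (63.0 dB): 67.10 − 63.0 = 4.1 dB.

4.1 dB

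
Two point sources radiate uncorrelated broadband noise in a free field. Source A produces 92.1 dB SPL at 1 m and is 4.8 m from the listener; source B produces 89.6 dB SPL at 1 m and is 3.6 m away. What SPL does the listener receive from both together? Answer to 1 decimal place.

81.5 dB SPL

At the listener: L_A = 92.1 − 20·log₁₀(4.8) = 78.48 dB; L_B = 89.6 − 20·log₁₀(3.6) = 78.47 dB.
Combined: 10·log₁₀(10^(78.48/10)+10^(78.47/10)) = 81.5 dB SPL.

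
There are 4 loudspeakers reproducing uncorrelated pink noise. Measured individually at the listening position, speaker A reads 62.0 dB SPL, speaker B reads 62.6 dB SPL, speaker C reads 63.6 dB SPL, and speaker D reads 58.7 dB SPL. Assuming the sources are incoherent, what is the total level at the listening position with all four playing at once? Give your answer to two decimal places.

68.09 dB SPL

Uncorrelated sources add in intensity (power), not in dB.
L_total = 10·log₁₀(10^(62.0/10) + 10^(62.6/10) + 10^(63.6/10) + 10^(58.7/10)) = 10·log₁₀(6437000) = 68.09 dB SPL.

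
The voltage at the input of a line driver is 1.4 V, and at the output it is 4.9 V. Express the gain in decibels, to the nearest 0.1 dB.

Voltage is an amplitude quantity, so gain = 20·log₁₀(V_out/V_in).
20·log₁₀(4.9/1.4) = 20·log₁₀(3.500) = 10.9 dB.

10.9 dB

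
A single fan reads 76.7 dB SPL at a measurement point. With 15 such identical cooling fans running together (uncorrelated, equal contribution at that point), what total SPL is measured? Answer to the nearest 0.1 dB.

15 equal incoherent sources raise the level by 10·log₁₀(15) = 11.76 dB.
L_total = 76.7 + 11.76 = 88.5 dB SPL.

88.5 dB SPL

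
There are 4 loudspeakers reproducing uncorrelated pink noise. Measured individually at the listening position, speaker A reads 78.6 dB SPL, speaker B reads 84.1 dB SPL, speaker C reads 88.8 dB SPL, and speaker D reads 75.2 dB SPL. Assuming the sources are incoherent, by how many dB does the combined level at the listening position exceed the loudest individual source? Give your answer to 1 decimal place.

Uncorrelated sources add in intensity (power), not in dB.
L_total = 10·log₁₀(10^(78.6/10) + 10^(84.1/10) + 10^(88.8/10) + 10^(75.2/10)) = 90.50 dB SPL.
Excess over the loudest (88.8 dB): 90.50 − 88.8 = 1.7 dB.

1.7 dB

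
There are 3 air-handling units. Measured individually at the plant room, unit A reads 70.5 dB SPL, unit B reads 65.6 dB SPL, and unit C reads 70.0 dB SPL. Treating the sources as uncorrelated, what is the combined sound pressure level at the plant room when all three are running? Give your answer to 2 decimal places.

73.95 dB SPL

Uncorrelated sources add in intensity (power), not in dB.
L_total = 10·log₁₀(10^(70.5/10) + 10^(65.6/10) + 10^(70.0/10)) = 10·log₁₀(24850000) = 73.95 dB SPL.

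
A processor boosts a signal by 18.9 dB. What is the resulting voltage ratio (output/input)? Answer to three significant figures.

Voltage ratio = 10^(dB/20).
10^(18.9/20) = 10^(0.9450) = 8.81.

8.81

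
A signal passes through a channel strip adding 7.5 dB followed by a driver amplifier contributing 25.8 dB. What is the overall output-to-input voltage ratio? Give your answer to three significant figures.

46.2

Net gain = 7.5 + 25.8 = 33.3 dB.
Voltage ratio = 10^(33.3/20) = 46.2.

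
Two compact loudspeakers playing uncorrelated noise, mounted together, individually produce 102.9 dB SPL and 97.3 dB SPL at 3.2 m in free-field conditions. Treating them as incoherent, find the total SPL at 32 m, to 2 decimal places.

Combined at 3.2 m: 10·log₁₀(10^(102.9/10)+10^(97.3/10)) = 103.957 dB SPL.
Then apply −20·log₁₀(32/3.2) = -20.000 dB → 83.96 dB SPL.

83.96 dB SPL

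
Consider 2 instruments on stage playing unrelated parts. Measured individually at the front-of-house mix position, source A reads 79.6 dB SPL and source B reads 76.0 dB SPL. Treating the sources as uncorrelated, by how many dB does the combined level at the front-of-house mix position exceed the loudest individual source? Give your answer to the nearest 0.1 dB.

1.6 dB

Uncorrelated sources add in intensity (power), not in dB.
L_total = 10·log₁₀(10^(79.6/10) + 10^(76.0/10)) = 81.17 dB SPL.
Excess over the loudest (79.6 dB): 81.17 − 79.6 = 1.6 dB.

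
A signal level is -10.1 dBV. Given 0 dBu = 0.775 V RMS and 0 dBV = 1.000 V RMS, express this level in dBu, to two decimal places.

The offset between the scales is 20·log₁₀(0.775/1.000) = −2.214 dB.
So dBu = -10.1 + 2.214 = -7.89 dBu.

-7.89 dBu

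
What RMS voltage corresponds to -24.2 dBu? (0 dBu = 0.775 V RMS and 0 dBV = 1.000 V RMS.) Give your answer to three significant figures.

V = 0.775 V × 10^(-24.2/20).
= 0.775 × 0.06166 = 0.0478 V.

0.0478 V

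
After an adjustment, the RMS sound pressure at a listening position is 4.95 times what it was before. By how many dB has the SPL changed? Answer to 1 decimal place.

13.9 dB

Sound pressure is an amplitude quantity: ΔL = 20·log₁₀(p₂/p₁).
20·log₁₀(4.95) = 13.9 dB.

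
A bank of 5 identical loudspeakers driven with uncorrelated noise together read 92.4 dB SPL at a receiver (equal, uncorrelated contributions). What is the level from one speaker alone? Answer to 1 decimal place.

85.4 dB SPL

5 equal incoherent sources add 10·log₁₀(5) = 6.99 dB over one source.
L_one = 92.4 − 6.99 = 85.4 dB SPL.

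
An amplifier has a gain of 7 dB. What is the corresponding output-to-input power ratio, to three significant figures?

Power ratio = 10^(dB/10).
10^(7/10) = 10^(0.7000) = 5.01.

5.01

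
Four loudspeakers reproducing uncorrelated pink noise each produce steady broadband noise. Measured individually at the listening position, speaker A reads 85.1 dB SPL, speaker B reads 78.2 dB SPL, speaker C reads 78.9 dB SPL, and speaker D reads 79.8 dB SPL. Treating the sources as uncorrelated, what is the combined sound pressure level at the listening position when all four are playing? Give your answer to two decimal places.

Add the sources as powers (linear), then convert back to dB:
L_total = 10·log₁₀(10^(85.1/10) + 10^(78.2/10) + 10^(78.9/10) + 10^(79.8/10)) = 10·log₁₀(562800000) = 87.50 dB SPL.

87.50 dB SPL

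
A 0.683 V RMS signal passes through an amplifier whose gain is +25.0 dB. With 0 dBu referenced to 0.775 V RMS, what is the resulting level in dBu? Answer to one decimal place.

Input level: 20·log₁₀(0.683/0.775) = -1.10 dBu.
Output: -1.10 + 25.0 = +23.9 dBu.

+23.9 dBu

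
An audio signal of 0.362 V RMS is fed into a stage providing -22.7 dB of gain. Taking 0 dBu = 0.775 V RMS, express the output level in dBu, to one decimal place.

-29.3 dBu

Input level: 20·log₁₀(0.362/0.775) = -6.61 dBu.
Output: -6.61 − 22.7 = -29.3 dBu.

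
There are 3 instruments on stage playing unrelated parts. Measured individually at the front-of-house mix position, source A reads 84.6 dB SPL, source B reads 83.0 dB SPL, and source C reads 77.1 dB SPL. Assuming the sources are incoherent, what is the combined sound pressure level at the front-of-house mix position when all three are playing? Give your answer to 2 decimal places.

87.32 dB SPL

Uncorrelated sources add in intensity (power), not in dB.
L_total = 10·log₁₀(10^(84.6/10) + 10^(83.0/10) + 10^(77.1/10)) = 10·log₁₀(539200000) = 87.32 dB SPL.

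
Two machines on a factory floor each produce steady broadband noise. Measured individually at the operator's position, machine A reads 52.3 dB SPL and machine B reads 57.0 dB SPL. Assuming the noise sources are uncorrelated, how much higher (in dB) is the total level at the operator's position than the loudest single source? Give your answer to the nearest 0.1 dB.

1.3 dB

Uncorrelated sources add in intensity (power), not in dB.
L_total = 10·log₁₀(10^(52.3/10) + 10^(57.0/10)) = 58.27 dB SPL.
Excess over the loudest (57.0 dB): 58.27 − 57.0 = 1.3 dB.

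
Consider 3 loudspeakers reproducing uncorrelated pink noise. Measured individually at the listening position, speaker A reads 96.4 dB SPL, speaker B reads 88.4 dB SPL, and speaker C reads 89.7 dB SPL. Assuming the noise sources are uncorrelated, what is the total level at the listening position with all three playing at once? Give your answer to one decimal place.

97.8 dB SPL

Incoherent sources sum as intensities:
L_total = 10·log₁₀(10^(96.4/10) + 10^(88.4/10) + 10^(89.7/10)) = 10·log₁₀(5990000000) = 97.8 dB SPL.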